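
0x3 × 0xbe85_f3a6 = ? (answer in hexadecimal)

0x23b91daf2

Multiply each base-16 digit by 3, carrying:
  6×3 = 18 → write 2 carry 1
  a×3+1 = 31 → write f carry 1
  3×3+1 = 10 → write a
  f×3 = 45 → write d carry 2
  5×3+2 = 17 → write 1 carry 1
  8×3+1 = 25 → write 9 carry 1
  e×3+1 = 43 → write b carry 2
  b×3+2 = 35 → write 3 carry 2
  remaining carry: 2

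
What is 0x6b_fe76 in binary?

0b11010111111111001110110

Expand each hex digit to 4 bits: 6=0110 b=1011 f=1111 e=1110 7=0111 6=0110.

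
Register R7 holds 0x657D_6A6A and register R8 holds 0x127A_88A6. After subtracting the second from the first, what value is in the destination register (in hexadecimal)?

0x5302E1C4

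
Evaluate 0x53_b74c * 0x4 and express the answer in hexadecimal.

Multiply each base-16 digit by 4, carrying:
  c×4 = 48 → write 0 carry 3
  4×4+3 = 19 → write 3 carry 1
  7×4+1 = 29 → write d carry 1
  b×4+1 = 45 → write d carry 2
  3×4+2 = 14 → write e
  5×4 = 20 → write 4 carry 1
  remaining carry: 1

0x14edd30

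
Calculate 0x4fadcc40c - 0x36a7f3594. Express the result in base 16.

0x1905d8e78

Subtract column by column in base 16:
  c-4 → 8
  0-9 → 7 (borrow)
  4-5-1 → e (borrow)
  c-3-1 → 8
  c-f → d (borrow)
  d-7-1 → 5
  a-a → 0
  f-6 → 9
  4-3 → 1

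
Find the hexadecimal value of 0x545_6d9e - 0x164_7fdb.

0x3e0edc3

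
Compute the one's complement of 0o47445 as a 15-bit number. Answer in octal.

0o30332

Each oct digit d becomes 7−d:
  4→3, 7→0, 4→3, 4→3, 5→2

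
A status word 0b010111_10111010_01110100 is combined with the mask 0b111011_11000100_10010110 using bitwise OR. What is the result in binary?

0b1111111111111011110110

OR bit by bit (1 where either bit is 1):
  0101111011101001110100
| 1110111100010010010110
= 1111111111111011110110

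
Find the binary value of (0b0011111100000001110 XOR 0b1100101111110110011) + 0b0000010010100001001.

0b1111100110011000110

First 0b0011111100000001110 XOR 0b1100101111110110011 = 0b1111010011110111101.
Add column by column in base 2, right to left:
  1+1 = 0 carry 1
  0+0+1 = 1
  1+0 = 1
  1+1 = 0 carry 1
  1+0+1 = 0 carry 1
  1+0+1 = 0 carry 1
  0+0+1 = 1
  1+0 = 1
  1+1 = 0 carry 1
  1+0+1 = 0 carry 1
  1+1+1 = 1 carry 1
  0+0+1 = 1
  0+0 = 0
  1+1 = 0 carry 1
  0+0+1 = 1
  1+0 = 1
  1+0 = 1
  1+0 = 1
  1+0 = 1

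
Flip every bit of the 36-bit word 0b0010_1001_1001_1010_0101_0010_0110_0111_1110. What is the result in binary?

0b110101100110010110101101100110000001

Invert each bit: 001010011001101001010010011001111110 → 110101100110010110101101100110000001.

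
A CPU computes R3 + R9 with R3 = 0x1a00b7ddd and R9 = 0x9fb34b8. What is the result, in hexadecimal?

0x1aa06b295

Add column by column in base 16, right to left:
  d+8 = 5 carry 1
  d+b+1 = 9 carry 1
  d+4+1 = 2 carry 1
  7+3+1 = b
  b+b = 6 carry 1
  0+f+1 = 0 carry 1
  0+9+1 = a
  a+0 = a
  1+0 = 1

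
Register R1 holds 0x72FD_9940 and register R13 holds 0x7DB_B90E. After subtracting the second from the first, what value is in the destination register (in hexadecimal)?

0x6B21E032

Subtract column by column in base 16:
  0-E → 2 (borrow)
  4-0-1 → 3
  9-9 → 0
  9-B → E (borrow)
  D-B-1 → 1
  F-D → 2
  2-7 → B (borrow)
  7-0-1 → 6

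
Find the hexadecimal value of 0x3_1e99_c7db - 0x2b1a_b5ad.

0x2f37f122e

Subtract column by column in base 16:
  b-d → e (borrow)
  d-a-1 → 2
  7-5 → 2
  c-b → 1
  9-a → f (borrow)
  9-1-1 → 7
  e-b → 3
  1-2 → f (borrow)
  3-0-1 → 2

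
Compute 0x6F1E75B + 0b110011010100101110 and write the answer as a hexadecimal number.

0b110011010100101110 = 0x3352E in hexadecimal.
Add column by column in base 16, right to left:
  B+E = 9 carry 1
  5+2+1 = 8
  7+5 = C
  E+3 = 1 carry 1
  1+3+1 = 5
  F+0 = F
  6+0 = 6

0x6F51C89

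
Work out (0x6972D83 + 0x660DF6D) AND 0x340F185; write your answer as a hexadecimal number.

0x400080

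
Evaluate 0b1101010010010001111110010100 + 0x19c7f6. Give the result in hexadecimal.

0xd62e78a

0b1101010010010001111110010100 = 0xd491f94 in hexadecimal.
Add column by column in base 16, right to left:
  4+6 = a
  9+f = 8 carry 1
  f+7+1 = 7 carry 1
  1+c+1 = e
  9+9 = 2 carry 1
  4+1+1 = 6
  d+0 = d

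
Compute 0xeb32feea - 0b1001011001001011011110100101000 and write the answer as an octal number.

0xeb32feea = 0o35314577352 in octal.
0b1001011001001011011110100101000 = 0o11311336450 in octal.
Subtract column by column in base 8:
  2-0 → 2
  5-5 → 0
  3-4 → 7 (borrow)
  7-6-1 → 0
  7-3 → 4
  5-3 → 2
  4-1 → 3
  1-1 → 0
  3-3 → 0
  5-1 → 4
  3-1 → 2

0o24003240702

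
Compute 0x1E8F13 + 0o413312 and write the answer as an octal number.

0o10122735

0x1E8F13 = 0o7507423 in octal.
Add column by column in base 8, right to left:
  3+2 = 5
  2+1 = 3
  4+3 = 7
  7+3 = 2 carry 1
  0+1+1 = 2
  5+4 = 1 carry 1
  7+0+1 = 0 carry 1
  final carry 1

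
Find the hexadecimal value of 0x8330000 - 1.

The trailing 4 digits are 0, so subtracting 1 borrows through: they become F and the next digit up decrements.

0x832FFFF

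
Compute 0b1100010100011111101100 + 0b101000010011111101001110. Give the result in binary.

0b110100101000011100111010

Add column by column in base 2, right to left:
  0+0 = 0
  0+1 = 1
  1+1 = 0 carry 1
  1+1+1 = 1 carry 1
  0+0+1 = 1
  1+0 = 1
  1+1 = 0 carry 1
  1+0+1 = 0 carry 1
  1+1+1 = 1 carry 1
  1+1+1 = 1 carry 1
  1+1+1 = 1 carry 1
  0+1+1 = 0 carry 1
  0+1+1 = 0 carry 1
  0+1+1 = 0 carry 1
  1+0+1 = 0 carry 1
  0+0+1 = 1
  1+1 = 0 carry 1
  0+0+1 = 1
  0+0 = 0
  0+0 = 0
  1+0 = 1
  1+1 = 0 carry 1
  0+0+1 = 1
  0+1 = 1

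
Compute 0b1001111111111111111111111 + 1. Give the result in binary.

0b1010000000000000000000000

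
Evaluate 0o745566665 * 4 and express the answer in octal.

Multiply each base-8 digit by 4, carrying:
  5×4 = 20 → write 4 carry 2
  6×4+2 = 26 → write 2 carry 3
  6×4+3 = 27 → write 3 carry 3
  6×4+3 = 27 → write 3 carry 3
  6×4+3 = 27 → write 3 carry 3
  5×4+3 = 23 → write 7 carry 2
  5×4+2 = 22 → write 6 carry 2
  4×4+2 = 18 → write 2 carry 2
  7×4+2 = 30 → write 6 carry 3
  remaining carry: 3

0o3626733324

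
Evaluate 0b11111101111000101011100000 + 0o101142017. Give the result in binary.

0b100111111000100111011101111

0o101142017 = 0b1000001001100010000001111 in binary.
Add column by column in base 2, right to left:
  0+1 = 1
  0+1 = 1
  0+1 = 1
  0+1 = 1
  0+0 = 0
  1+0 = 1
  1+0 = 1
  1+0 = 1
  0+0 = 0
  1+0 = 1
  0+1 = 1
  1+0 = 1
  0+0 = 0
  0+0 = 0
  0+1 = 1
  1+1 = 0 carry 1
  1+0+1 = 0 carry 1
  1+0+1 = 0 carry 1
  1+1+1 = 1 carry 1
  0+0+1 = 1
  1+0 = 1
  1+0 = 1
  1+0 = 1
  1+0 = 1
  1+1 = 0 carry 1
  1+0+1 = 0 carry 1
  final carry 1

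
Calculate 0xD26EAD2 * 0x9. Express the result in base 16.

Multiply each base-16 digit by 9, carrying:
  2×9 = 18 → write 2 carry 1
  D×9+1 = 118 → write 6 carry 7
  A×9+7 = 97 → write 1 carry 6
  E×9+6 = 132 → write 4 carry 8
  6×9+8 = 62 → write E carry 3
  2×9+3 = 21 → write 5 carry 1
  D×9+1 = 118 → write 6 carry 7
  remaining carry: 7

0x765E4162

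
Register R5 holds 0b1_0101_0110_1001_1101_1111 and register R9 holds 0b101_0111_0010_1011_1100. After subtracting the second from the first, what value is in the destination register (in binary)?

0b11111111011100100011

Subtract column by column in base 2:
  1-0 → 1
  1-0 → 1
  1-1 → 0
  1-1 → 0
  1-1 → 0
  0-1 → 1 (borrow)
  1-0-1 → 0
  1-1 → 0
  1-0 → 1
  0-1 → 1 (borrow)
  0-0-1 → 1 (borrow)
  1-0-1 → 0
  0-1 → 1 (borrow)
  1-1-1 → 1 (borrow)
  1-1-1 → 1 (borrow)
  0-0-1 → 1 (borrow)
  1-1-1 → 1 (borrow)
  0-0-1 → 1 (borrow)
  1-1-1 → 1 (borrow)
  0-0-1 → 1 (borrow)
  1-0-1 → 0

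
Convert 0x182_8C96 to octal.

0o140506226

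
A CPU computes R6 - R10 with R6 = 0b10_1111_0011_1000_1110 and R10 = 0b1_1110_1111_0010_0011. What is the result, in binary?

Subtract column by column in base 2:
  0-1 → 1 (borrow)
  1-1-1 → 1 (borrow)
  1-0-1 → 0
  1-0 → 1
  0-0 → 0
  0-1 → 1 (borrow)
  0-0-1 → 1 (borrow)
  1-0-1 → 0
  1-1 → 0
  1-1 → 0
  0-1 → 1 (borrow)
  0-1-1 → 0 (borrow)
  1-0-1 → 0
  1-1 → 0
  1-1 → 0
  1-1 → 0
  0-1 → 1 (borrow)
  1-0-1 → 0

0b10000010001101011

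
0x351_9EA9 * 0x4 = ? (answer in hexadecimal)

0xD467AA4

Multiply each base-16 digit by 4, carrying:
  9×4 = 36 → write 4 carry 2
  A×4+2 = 42 → write A carry 2
  E×4+2 = 58 → write A carry 3
  9×4+3 = 39 → write 7 carry 2
  1×4+2 = 6 → write 6
  5×4 = 20 → write 4 carry 1
  3×4+1 = 13 → write D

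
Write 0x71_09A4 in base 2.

0b11100010000100110100100

Expand each hex digit to 4 bits: 7=0111 1=0001 0=0000 9=1001 A=1010 4=0100.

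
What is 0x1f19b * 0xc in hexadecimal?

Multiply each base-16 digit by 12, carrying:
  b×12 = 132 → write 4 carry 8
  9×12+8 = 116 → write 4 carry 7
  1×12+7 = 19 → write 3 carry 1
  f×12+1 = 181 → write 5 carry 11
  1×12+11 = 23 → write 7 carry 1
  remaining carry: 1

0x175344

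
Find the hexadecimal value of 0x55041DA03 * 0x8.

Multiply each base-16 digit by 8, carrying:
  3×8 = 24 → write 8 carry 1
  0×8+1 = 1 → write 1
  A×8 = 80 → write 0 carry 5
  D×8+5 = 109 → write D carry 6
  1×8+6 = 14 → write E
  4×8 = 32 → write 0 carry 2
  0×8+2 = 2 → write 2
  5×8 = 40 → write 8 carry 2
  5×8+2 = 42 → write A carry 2
  remaining carry: 2

0x2A820ED018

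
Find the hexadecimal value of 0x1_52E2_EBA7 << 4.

0x152E2EBA70

Shifting left by 4 bits = 1 hex digit: append 1 zero.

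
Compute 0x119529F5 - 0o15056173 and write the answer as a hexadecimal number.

0o15056173 = 0x345C7B in hexadecimal.
Subtract column by column in base 16:
  5-B → A (borrow)
  F-7-1 → 7
  9-C → D (borrow)
  2-5-1 → C (borrow)
  5-4-1 → 0
  9-3 → 6
  1-0 → 1
  1-0 → 1

0x1160CD7A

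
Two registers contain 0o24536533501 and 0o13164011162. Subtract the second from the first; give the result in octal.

Subtract column by column in base 8:
  1-2 → 7 (borrow)
  0-6-1 → 1 (borrow)
  5-1-1 → 3
  3-1 → 2
  3-1 → 2
  5-0 → 5
  6-4 → 2
  3-6 → 5 (borrow)
  5-1-1 → 3
  4-3 → 1
  2-1 → 1

0o11352522317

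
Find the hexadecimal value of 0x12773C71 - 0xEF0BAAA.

Subtract column by column in base 16:
  1-A → 7 (borrow)
  7-A-1 → C (borrow)
  C-A-1 → 1
  3-B → 8 (borrow)
  7-0-1 → 6
  7-F → 8 (borrow)
  2-E-1 → 3 (borrow)
  1-0-1 → 0

0x38681C7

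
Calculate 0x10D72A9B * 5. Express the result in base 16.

0x5433D507

Multiply each base-16 digit by 5, carrying:
  B×5 = 55 → write 7 carry 3
  9×5+3 = 48 → write 0 carry 3
  A×5+3 = 53 → write 5 carry 3
  2×5+3 = 13 → write D
  7×5 = 35 → write 3 carry 2
  D×5+2 = 67 → write 3 carry 4
  0×5+4 = 4 → write 4
  1×5 = 5 → write 5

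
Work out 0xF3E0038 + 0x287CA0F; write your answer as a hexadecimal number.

0x11C5CA47

Add column by column in base 16, right to left:
  8+F = 7 carry 1
  3+0+1 = 4
  0+A = A
  0+C = C
  E+7 = 5 carry 1
  3+8+1 = C
  F+2 = 1 carry 1
  final carry 1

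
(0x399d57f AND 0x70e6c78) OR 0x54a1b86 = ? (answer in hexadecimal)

0x74a5ffe

0x399d57f AND 0x70e6c78 = 0x3084478.
Then OR with 0x54a1b86.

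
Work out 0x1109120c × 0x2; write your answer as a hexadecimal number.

0x22122418

Multiply each base-16 digit by 2, carrying:
  c×2 = 24 → write 8 carry 1
  0×2+1 = 1 → write 1
  2×2 = 4 → write 4
  1×2 = 2 → write 2
  9×2 = 18 → write 2 carry 1
  0×2+1 = 1 → write 1
  1×2 = 2 → write 2
  1×2 = 2 → write 2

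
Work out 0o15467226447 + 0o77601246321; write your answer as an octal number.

Add column by column in base 8, right to left:
  7+1 = 0 carry 1
  4+2+1 = 7
  4+3 = 7
  6+6 = 4 carry 1
  2+4+1 = 7
  2+2 = 4
  7+1 = 0 carry 1
  6+0+1 = 7
  4+6 = 2 carry 1
  5+7+1 = 5 carry 1
  1+7+1 = 1 carry 1
  final carry 1

0o115270474770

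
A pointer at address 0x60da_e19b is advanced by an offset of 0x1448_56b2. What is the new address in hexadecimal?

0x7523384d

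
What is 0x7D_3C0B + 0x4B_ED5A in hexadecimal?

Add column by column in base 16, right to left:
  B+A = 5 carry 1
  0+5+1 = 6
  C+D = 9 carry 1
  3+E+1 = 2 carry 1
  D+B+1 = 9 carry 1
  7+4+1 = C

0xC92965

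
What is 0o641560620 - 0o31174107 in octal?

0o610364511

Subtract column by column in base 8:
  0-7 → 1 (borrow)
  2-0-1 → 1
  6-1 → 5
  0-4 → 4 (borrow)
  6-7-1 → 6 (borrow)
  5-1-1 → 3
  1-1 → 0
  4-3 → 1
  6-0 → 6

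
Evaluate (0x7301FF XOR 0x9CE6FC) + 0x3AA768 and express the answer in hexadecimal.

0x12A8E6B

First 0x7301FF XOR 0x9CE6FC = 0xEFE703.
Add column by column in base 16, right to left:
  3+8 = B
  0+6 = 6
  7+7 = E
  E+A = 8 carry 1
  F+A+1 = A carry 1
  E+3+1 = 2 carry 1
  final carry 1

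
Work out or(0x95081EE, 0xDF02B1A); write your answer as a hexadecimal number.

OR each hex digit independently (no carries):
  9|D=D, 5|F=F, 0|0=0, 8|2=A, 1|B=B, E|1=F, E|A=E

0xDF0ABFE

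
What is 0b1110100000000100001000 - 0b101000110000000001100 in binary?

0b1001011010000011111100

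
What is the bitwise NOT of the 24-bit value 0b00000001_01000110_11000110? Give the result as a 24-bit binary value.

0b111111101011100100111001

Invert each bit: 000000010100011011000110 → 111111101011100100111001.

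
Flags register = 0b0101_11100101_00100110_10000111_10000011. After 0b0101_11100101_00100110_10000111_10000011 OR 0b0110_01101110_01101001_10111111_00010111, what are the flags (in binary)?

OR bit by bit (1 where either bit is 1):
  010111100101001001101000011110000011
| 011001101110011010011011111100010111
= 011111101111011011111011111110010111

0b011111101111011011111011111110010111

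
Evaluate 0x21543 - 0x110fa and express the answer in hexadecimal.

0x10449

Subtract column by column in base 16:
  3-a → 9 (borrow)
  4-f-1 → 4 (borrow)
  5-0-1 → 4
  1-1 → 0
  2-1 → 1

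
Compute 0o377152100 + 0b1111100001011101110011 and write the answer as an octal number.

0o416565663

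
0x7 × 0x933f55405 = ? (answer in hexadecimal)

Multiply each base-16 digit by 7, carrying:
  5×7 = 35 → write 3 carry 2
  0×7+2 = 2 → write 2
  4×7 = 28 → write c carry 1
  5×7+1 = 36 → write 4 carry 2
  5×7+2 = 37 → write 5 carry 2
  f×7+2 = 107 → write b carry 6
  3×7+6 = 27 → write b carry 1
  3×7+1 = 22 → write 6 carry 1
  9×7+1 = 64 → write 0 carry 4
  remaining carry: 4

0x406bb54c23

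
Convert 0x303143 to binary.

0b1100000011000101000011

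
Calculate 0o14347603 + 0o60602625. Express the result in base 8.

Add column by column in base 8, right to left:
  3+5 = 0 carry 1
  0+2+1 = 3
  6+6 = 4 carry 1
  7+2+1 = 2 carry 1
  4+0+1 = 5
  3+6 = 1 carry 1
  4+0+1 = 5
  1+6 = 7

0o75152430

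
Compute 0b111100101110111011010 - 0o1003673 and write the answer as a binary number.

0o1003673 = 0b1000000011110111011 in binary.
Subtract column by column in base 2:
  0-1 → 1 (borrow)
  1-1-1 → 1 (borrow)
  0-0-1 → 1 (borrow)
  1-1-1 → 1 (borrow)
  1-1-1 → 1 (borrow)
  0-1-1 → 0 (borrow)
  1-0-1 → 0
  1-1 → 0
  1-1 → 0
  0-1 → 1 (borrow)
  1-1-1 → 1 (borrow)
  1-0-1 → 0
  1-0 → 1
  0-0 → 0
  1-0 → 1
  0-0 → 0
  0-0 → 0
  1-0 → 1
  1-1 → 0
  1-0 → 1
  1-0 → 1

0b110100101011000011111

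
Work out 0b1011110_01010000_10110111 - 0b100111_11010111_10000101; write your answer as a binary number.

Subtract column by column in base 2:
  1-1 → 0
  1-0 → 1
  1-1 → 0
  0-0 → 0
  1-0 → 1
  1-0 → 1
  0-0 → 0
  1-1 → 0
  0-1 → 1 (borrow)
  0-1-1 → 0 (borrow)
  0-1-1 → 0 (borrow)
  0-0-1 → 1 (borrow)
  1-1-1 → 1 (borrow)
  0-0-1 → 1 (borrow)
  1-1-1 → 1 (borrow)
  0-1-1 → 0 (borrow)
  0-1-1 → 0 (borrow)
  1-1-1 → 1 (borrow)
  1-1-1 → 1 (borrow)
  1-0-1 → 0
  1-0 → 1
  0-1 → 1 (borrow)
  1-0-1 → 0

0b1101100111100100110010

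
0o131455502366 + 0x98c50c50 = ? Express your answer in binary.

0b1101100101011110111001000101000110

0o131455502366 = 0b1011001100101101101000010011110110 in binary.
0x98c50c50 = 0b10011000110001010000110001010000 in binary.
Add column by column in base 2, right to left:
  0+0 = 0
  1+0 = 1
  1+0 = 1
  0+0 = 0
  1+1 = 0 carry 1
  1+0+1 = 0 carry 1
  1+1+1 = 1 carry 1
  1+0+1 = 0 carry 1
  0+0+1 = 1
  0+0 = 0
  1+1 = 0 carry 1
  0+1+1 = 0 carry 1
  0+0+1 = 1
  0+0 = 0
  0+0 = 0
  1+0 = 1
  0+1 = 1
  1+0 = 1
  1+1 = 0 carry 1
  0+0+1 = 1
  1+0 = 1
  1+0 = 1
  0+1 = 1
  1+1 = 0 carry 1
  0+0+1 = 1
  0+0 = 0
  1+0 = 1
  1+1 = 0 carry 1
  0+1+1 = 0 carry 1
  0+0+1 = 1
  1+0 = 1
  1+1 = 0 carry 1
  0+0+1 = 1
  1+0 = 1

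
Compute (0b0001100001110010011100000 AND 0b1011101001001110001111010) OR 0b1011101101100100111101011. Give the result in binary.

0b1011101101100110111101011

0b0001100001110010011100000 AND 0b1011101001001110001111010 = 0b0001100001000010001100000.
Then OR with 0b1011101101100100111101011.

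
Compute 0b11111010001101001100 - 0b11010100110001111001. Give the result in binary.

Subtract column by column in base 2:
  0-1 → 1 (borrow)
  0-0-1 → 1 (borrow)
  1-0-1 → 0
  1-1 → 0
  0-1 → 1 (borrow)
  0-1-1 → 0 (borrow)
  1-1-1 → 1 (borrow)
  0-0-1 → 1 (borrow)
  1-0-1 → 0
  1-0 → 1
  0-1 → 1 (borrow)
  0-1-1 → 0 (borrow)
  0-0-1 → 1 (borrow)
  1-0-1 → 0
  0-1 → 1 (borrow)
  1-0-1 → 0
  1-1 → 0
  1-0 → 1
  1-1 → 0
  1-1 → 0

0b100101011011010011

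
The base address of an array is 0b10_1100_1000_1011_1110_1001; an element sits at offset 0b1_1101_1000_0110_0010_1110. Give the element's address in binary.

0b10010100001001000010111

Add column by column in base 2, right to left:
  1+0 = 1
  0+1 = 1
  0+1 = 1
  1+1 = 0 carry 1
  0+0+1 = 1
  1+1 = 0 carry 1
  1+0+1 = 0 carry 1
  1+0+1 = 0 carry 1
  1+0+1 = 0 carry 1
  1+1+1 = 1 carry 1
  0+1+1 = 0 carry 1
  1+0+1 = 0 carry 1
  0+0+1 = 1
  0+0 = 0
  0+0 = 0
  1+1 = 0 carry 1
  0+1+1 = 0 carry 1
  0+0+1 = 1
  1+1 = 0 carry 1
  1+1+1 = 1 carry 1
  0+1+1 = 0 carry 1
  1+0+1 = 0 carry 1
  final carry 1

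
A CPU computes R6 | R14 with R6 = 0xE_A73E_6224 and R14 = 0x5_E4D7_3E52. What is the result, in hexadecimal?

0xFE7FF7E76

OR each hex digit independently (no carries):
  E|5=F, A|E=E, 7|4=7, 3|D=F, E|7=F, 6|3=7, 2|E=E, 2|5=7, 4|2=6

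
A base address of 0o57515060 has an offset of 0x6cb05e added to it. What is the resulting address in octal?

0x6cb05e = 0o33130136 in octal.
Add column by column in base 8, right to left:
  0+6 = 6
  6+3 = 1 carry 1
  0+1+1 = 2
  5+0 = 5
  1+3 = 4
  5+1 = 6
  7+3 = 2 carry 1
  5+3+1 = 1 carry 1
  final carry 1

0o112645216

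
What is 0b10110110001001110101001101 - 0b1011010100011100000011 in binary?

Subtract column by column in base 2:
  1-1 → 0
  0-1 → 1 (borrow)
  1-0-1 → 0
  1-0 → 1
  0-0 → 0
  0-0 → 0
  1-0 → 1
  0-0 → 0
  1-1 → 0
  0-1 → 1 (borrow)
  1-1-1 → 1 (borrow)
  1-0-1 → 0
  1-0 → 1
  0-0 → 0
  0-1 → 1 (borrow)
  1-0-1 → 0
  0-1 → 1 (borrow)
  0-0-1 → 1 (borrow)
  0-1-1 → 0 (borrow)
  1-1-1 → 1 (borrow)
  1-0-1 → 0
  0-1 → 1 (borrow)
  1-0-1 → 0
  1-0 → 1
  0-0 → 0
  1-0 → 1

0b10101010110101011001001010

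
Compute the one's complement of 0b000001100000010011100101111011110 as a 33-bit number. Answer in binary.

0b111110011111101100011010000100001

Invert each bit: 000001100000010011100101111011110 → 111110011111101100011010000100001.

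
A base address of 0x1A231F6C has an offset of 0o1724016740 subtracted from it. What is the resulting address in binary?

0b1010110100110000000110001100

0x1A231F6C = 0b11010001000110001111101101100 in binary.
0o1724016740 = 0b1111010100000001110111100000 in binary.
Subtract column by column in base 2:
  0-0 → 0
  0-0 → 0
  1-0 → 1
  1-0 → 1
  0-0 → 0
  1-1 → 0
  1-1 → 0
  0-1 → 1 (borrow)
  1-1-1 → 1 (borrow)
  1-0-1 → 0
  1-1 → 0
  1-1 → 0
  1-1 → 0
  0-0 → 0
  0-0 → 0
  0-0 → 0
  1-0 → 1
  1-0 → 1
  0-0 → 0
  0-0 → 0
  0-1 → 1 (borrow)
  1-0-1 → 0
  0-1 → 1 (borrow)
  0-0-1 → 1 (borrow)
  0-1-1 → 0 (borrow)
  1-1-1 → 1 (borrow)
  0-1-1 → 0 (borrow)
  1-1-1 → 1 (borrow)
  1-0-1 → 0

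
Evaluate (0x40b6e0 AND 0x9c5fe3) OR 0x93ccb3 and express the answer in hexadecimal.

0x93def3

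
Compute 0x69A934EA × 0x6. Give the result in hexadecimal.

0x279F73D7C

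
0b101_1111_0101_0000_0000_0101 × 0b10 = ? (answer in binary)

Multiply each base-2 digit by 2, carrying:
  1×2 = 2 → write 0 carry 1
  0×2+1 = 1 → write 1
  1×2 = 2 → write 0 carry 1
  0×2+1 = 1 → write 1
  0×2 = 0 → write 0
  0×2 = 0 → write 0
  0×2 = 0 → write 0
  0×2 = 0 → write 0
  0×2 = 0 → write 0
  0×2 = 0 → write 0
  0×2 = 0 → write 0
  0×2 = 0 → write 0
  1×2 = 2 → write 0 carry 1
  0×2+1 = 1 → write 1
  1×2 = 2 → write 0 carry 1
  0×2+1 = 1 → write 1
  1×2 = 2 → write 0 carry 1
  1×2+1 = 3 → write 1 carry 1
  1×2+1 = 3 → write 1 carry 1
  1×2+1 = 3 → write 1 carry 1
  1×2+1 = 3 → write 1 carry 1
  0×2+1 = 1 → write 1
  1×2 = 2 → write 0 carry 1
  remaining carry: 1

0b101111101010000000001010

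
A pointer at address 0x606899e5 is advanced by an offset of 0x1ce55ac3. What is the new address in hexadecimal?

0x7d4df4a8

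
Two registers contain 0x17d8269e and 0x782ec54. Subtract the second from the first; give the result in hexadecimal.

0x10553a4a

Subtract column by column in base 16:
  e-4 → a
  9-5 → 4
  6-c → a (borrow)
  2-e-1 → 3 (borrow)
  8-2-1 → 5
  d-8 → 5
  7-7 → 0
  1-0 → 1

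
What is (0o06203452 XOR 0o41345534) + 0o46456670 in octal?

0o115625056

First 0o06203452 XOR 0o41345534 = 0o47146166.
Add column by column in base 8, right to left:
  6+0 = 6
  6+7 = 5 carry 1
  1+6+1 = 0 carry 1
  6+6+1 = 5 carry 1
  4+5+1 = 2 carry 1
  1+4+1 = 6
  7+6 = 5 carry 1
  4+4+1 = 1 carry 1
  final carry 1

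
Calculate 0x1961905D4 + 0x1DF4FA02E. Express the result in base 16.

0x37568A602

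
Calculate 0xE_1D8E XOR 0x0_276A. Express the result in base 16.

0xE3AE4

XOR each hex digit independently (no carries):
  E^0=E, 1^2=3, D^7=A, 8^6=E, E^A=4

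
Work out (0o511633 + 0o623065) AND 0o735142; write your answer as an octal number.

Add column by column in base 8, right to left:
  3+5 = 0 carry 1
  3+6+1 = 2 carry 1
  6+0+1 = 7
  1+3 = 4
  1+2 = 3
  5+6 = 3 carry 1
  final carry 1
Sum = 0o1334720; now AND with 0o735142:
  1&0=0, 3&7=3, 3&3=3, 4&5=4, 7&1=1, 2&4=0, 0&2=0

0o334100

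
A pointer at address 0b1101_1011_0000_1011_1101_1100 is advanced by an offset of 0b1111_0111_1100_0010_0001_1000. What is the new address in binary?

Add column by column in base 2, right to left:
  0+0 = 0
  0+0 = 0
  1+0 = 1
  1+1 = 0 carry 1
  1+1+1 = 1 carry 1
  0+0+1 = 1
  1+0 = 1
  1+0 = 1
  1+0 = 1
  1+1 = 0 carry 1
  0+0+1 = 1
  1+0 = 1
  0+0 = 0
  0+0 = 0
  0+1 = 1
  0+1 = 1
  1+1 = 0 carry 1
  1+1+1 = 1 carry 1
  0+1+1 = 0 carry 1
  1+0+1 = 0 carry 1
  1+1+1 = 1 carry 1
  0+1+1 = 0 carry 1
  1+1+1 = 1 carry 1
  1+1+1 = 1 carry 1
  final carry 1

0b1110100101100110111110100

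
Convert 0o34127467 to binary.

Each octal digit is 3 bits: 3=011 4=100 1=001 2=010 7=111 4=100 6=110 7=111.

0b11100001010111100110111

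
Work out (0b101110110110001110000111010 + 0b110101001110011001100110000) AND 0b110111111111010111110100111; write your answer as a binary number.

0b100100000100000111100100010

Add column by column in base 2, right to left:
  0+0 = 0
  1+0 = 1
  0+0 = 0
  1+0 = 1
  1+1 = 0 carry 1
  1+1+1 = 1 carry 1
  0+0+1 = 1
  0+0 = 0
  0+1 = 1
  0+1 = 1
  1+0 = 1
  1+0 = 1
  1+1 = 0 carry 1
  0+1+1 = 0 carry 1
  0+0+1 = 1
  0+0 = 0
  1+1 = 0 carry 1
  1+1+1 = 1 carry 1
  0+1+1 = 0 carry 1
  1+0+1 = 0 carry 1
  1+0+1 = 0 carry 1
  0+1+1 = 0 carry 1
  1+0+1 = 0 carry 1
  1+1+1 = 1 carry 1
  1+0+1 = 0 carry 1
  0+1+1 = 0 carry 1
  1+1+1 = 1 carry 1
  final carry 1
Sum = 0b1100100000100100111101101010; now AND with 0b110111111111010111110100111:
  1100100000100100111101101010
& 0110111111111010111110100111
= 0100100000100000111100100010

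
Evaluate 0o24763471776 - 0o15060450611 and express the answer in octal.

Subtract column by column in base 8:
  6-1 → 5
  7-1 → 6
  7-6 → 1
  1-0 → 1
  7-5 → 2
  4-4 → 0
  3-0 → 3
  6-6 → 0
  7-0 → 7
  4-5 → 7 (borrow)
  2-1-1 → 0

0o7703021165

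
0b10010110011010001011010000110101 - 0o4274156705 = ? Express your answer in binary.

0o4274156705 = 0b100010111100001101110111000101 in binary.
Subtract column by column in base 2:
  1-1 → 0
  0-0 → 0
  1-1 → 0
  0-0 → 0
  1-0 → 1
  1-0 → 1
  0-1 → 1 (borrow)
  0-1-1 → 0 (borrow)
  0-1-1 → 0 (borrow)
  0-0-1 → 1 (borrow)
  1-1-1 → 1 (borrow)
  0-1-1 → 0 (borrow)
  1-1-1 → 1 (borrow)
  1-0-1 → 0
  0-1 → 1 (borrow)
  1-1-1 → 1 (borrow)
  0-0-1 → 1 (borrow)
  0-0-1 → 1 (borrow)
  0-0-1 → 1 (borrow)
  1-0-1 → 0
  0-1 → 1 (borrow)
  1-1-1 → 1 (borrow)
  1-1-1 → 1 (borrow)
  0-1-1 → 0 (borrow)
  0-0-1 → 1 (borrow)
  1-1-1 → 1 (borrow)
  1-0-1 → 0
  0-0 → 0
  1-0 → 1
  0-1 → 1 (borrow)
  0-0-1 → 1 (borrow)
  1-0-1 → 0

0b1110011011101111101011001110000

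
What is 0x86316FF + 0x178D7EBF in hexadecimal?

0x1FF095BE

Add column by column in base 16, right to left:
  F+F = E carry 1
  F+B+1 = B carry 1
  6+E+1 = 5 carry 1
  1+7+1 = 9
  3+D = 0 carry 1
  6+8+1 = F
  8+7 = F
  0+1 = 1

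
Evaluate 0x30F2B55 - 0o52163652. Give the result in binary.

0b10011001100100001110101011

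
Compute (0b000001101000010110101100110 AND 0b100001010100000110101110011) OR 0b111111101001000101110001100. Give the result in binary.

0b111111101001000111111101110

0b000001101000010110101100110 AND 0b100001010100000110101110011 = 0b000001000000000110101100010.
Then OR with 0b111111101001000101110001100.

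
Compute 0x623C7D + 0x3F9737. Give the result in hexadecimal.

0xA1D3B4

Add column by column in base 16, right to left:
  D+7 = 4 carry 1
  7+3+1 = B
  C+7 = 3 carry 1
  3+9+1 = D
  2+F = 1 carry 1
  6+3+1 = A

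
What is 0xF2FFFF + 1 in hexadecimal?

0xF30000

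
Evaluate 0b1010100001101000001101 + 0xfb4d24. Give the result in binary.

0xfb4d24 = 0b111110110100110100100100 in binary.
Add column by column in base 2, right to left:
  1+0 = 1
  0+0 = 0
  1+1 = 0 carry 1
  1+0+1 = 0 carry 1
  0+0+1 = 1
  0+1 = 1
  0+0 = 0
  0+0 = 0
  0+1 = 1
  1+0 = 1
  0+1 = 1
  1+1 = 0 carry 1
  1+0+1 = 0 carry 1
  0+0+1 = 1
  0+1 = 1
  0+0 = 0
  0+1 = 1
  1+1 = 0 carry 1
  0+0+1 = 1
  1+1 = 0 carry 1
  0+1+1 = 0 carry 1
  1+1+1 = 1 carry 1
  0+1+1 = 0 carry 1
  0+1+1 = 0 carry 1
  final carry 1

0b1001001010110011100110001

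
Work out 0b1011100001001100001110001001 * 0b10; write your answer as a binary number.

Multiply each base-2 digit by 2, carrying:
  1×2 = 2 → write 0 carry 1
  0×2+1 = 1 → write 1
  0×2 = 0 → write 0
  1×2 = 2 → write 0 carry 1
  0×2+1 = 1 → write 1
  0×2 = 0 → write 0
  0×2 = 0 → write 0
  1×2 = 2 → write 0 carry 1
  1×2+1 = 3 → write 1 carry 1
  1×2+1 = 3 → write 1 carry 1
  0×2+1 = 1 → write 1
  0×2 = 0 → write 0
  0×2 = 0 → write 0
  0×2 = 0 → write 0
  1×2 = 2 → write 0 carry 1
  1×2+1 = 3 → write 1 carry 1
  0×2+1 = 1 → write 1
  0×2 = 0 → write 0
  1×2 = 2 → write 0 carry 1
  0×2+1 = 1 → write 1
  0×2 = 0 → write 0
  0×2 = 0 → write 0
  0×2 = 0 → write 0
  1×2 = 2 → write 0 carry 1
  1×2+1 = 3 → write 1 carry 1
  1×2+1 = 3 → write 1 carry 1
  0×2+1 = 1 → write 1
  1×2 = 2 → write 0 carry 1
  remaining carry: 1

0b10111000010011000011100010010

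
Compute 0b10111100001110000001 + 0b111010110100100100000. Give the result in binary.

0b1010010010110010100001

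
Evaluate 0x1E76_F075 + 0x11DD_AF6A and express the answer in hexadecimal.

0x30549FDF

Add column by column in base 16, right to left:
  5+A = F
  7+6 = D
  0+F = F
  F+A = 9 carry 1
  6+D+1 = 4 carry 1
  7+D+1 = 5 carry 1
  E+1+1 = 0 carry 1
  1+1+1 = 3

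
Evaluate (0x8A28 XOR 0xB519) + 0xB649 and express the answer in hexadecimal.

0xF57A

First 0x8A28 XOR 0xB519 = 0x3F31.
Add column by column in base 16, right to left:
  1+9 = A
  3+4 = 7
  F+6 = 5 carry 1
  3+B+1 = F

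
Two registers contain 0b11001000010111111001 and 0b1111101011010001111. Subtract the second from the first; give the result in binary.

0b1001010111101101010

Subtract column by column in base 2:
  1-1 → 0
  0-1 → 1 (borrow)
  0-1-1 → 0 (borrow)
  1-1-1 → 1 (borrow)
  1-0-1 → 0
  1-0 → 1
  1-0 → 1
  1-1 → 0
  1-0 → 1
  0-1 → 1 (borrow)
  1-1-1 → 1 (borrow)
  0-0-1 → 1 (borrow)
  0-1-1 → 0 (borrow)
  0-0-1 → 1 (borrow)
  0-1-1 → 0 (borrow)
  1-1-1 → 1 (borrow)
  0-1-1 → 0 (borrow)
  0-1-1 → 0 (borrow)
  1-1-1 → 1 (borrow)
  1-0-1 → 0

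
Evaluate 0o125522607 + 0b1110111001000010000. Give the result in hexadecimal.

0x15E1797

0o125522607 = 0x156A587 in hexadecimal.
0b1110111001000010000 = 0x77210 in hexadecimal.
Add column by column in base 16, right to left:
  7+0 = 7
  8+1 = 9
  5+2 = 7
  A+7 = 1 carry 1
  6+7+1 = E
  5+0 = 5
  1+0 = 1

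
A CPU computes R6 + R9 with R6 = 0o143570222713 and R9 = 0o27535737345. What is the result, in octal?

0o173326162260

Add column by column in base 8, right to left:
  3+5 = 0 carry 1
  1+4+1 = 6
  7+3 = 2 carry 1
  2+7+1 = 2 carry 1
  2+3+1 = 6
  2+7 = 1 carry 1
  0+5+1 = 6
  7+3 = 2 carry 1
  5+5+1 = 3 carry 1
  3+7+1 = 3 carry 1
  4+2+1 = 7
  1+0 = 1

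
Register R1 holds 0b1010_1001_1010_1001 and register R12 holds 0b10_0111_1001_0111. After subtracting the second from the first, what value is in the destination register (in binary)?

Subtract column by column in base 2:
  1-1 → 0
  0-1 → 1 (borrow)
  0-1-1 → 0 (borrow)
  1-0-1 → 0
  0-1 → 1 (borrow)
  1-0-1 → 0
  0-0 → 0
  1-1 → 0
  1-1 → 0
  0-1 → 1 (borrow)
  0-1-1 → 0 (borrow)
  1-0-1 → 0
  0-0 → 0
  1-1 → 0
  0-0 → 0
  1-0 → 1

0b1000001000010010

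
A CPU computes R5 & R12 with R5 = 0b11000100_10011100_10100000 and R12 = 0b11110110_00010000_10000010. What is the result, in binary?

0b110001000001000010000000

AND bit by bit (1 only where both bits are 1):
  110001001001110010100000
& 111101100001000010000010
= 110001000001000010000000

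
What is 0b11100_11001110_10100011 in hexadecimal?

0x1ccea3

Group the bits into nibbles: 0001 1100 1100 1110 1010 0011 → 1ccea3.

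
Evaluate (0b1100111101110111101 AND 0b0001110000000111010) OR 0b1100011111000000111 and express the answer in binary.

0b1100111111000111111

0b1100111101110111101 AND 0b0001110000000111010 = 0b0000110000000111000.
Then OR with 0b1100011111000000111.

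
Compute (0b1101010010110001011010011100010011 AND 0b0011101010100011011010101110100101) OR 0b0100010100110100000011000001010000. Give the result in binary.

0b101010110110101011011001101010001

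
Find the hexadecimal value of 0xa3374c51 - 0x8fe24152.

Subtract column by column in base 16:
  1-2 → f (borrow)
  5-5-1 → f (borrow)
  c-1-1 → a
  4-4 → 0
  7-2 → 5
  3-e → 5 (borrow)
  3-f-1 → 3 (borrow)
  a-8-1 → 1

0x13550aff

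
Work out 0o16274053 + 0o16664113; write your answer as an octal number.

0o35160166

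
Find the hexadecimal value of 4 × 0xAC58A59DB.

Multiply each base-16 digit by 4, carrying:
  B×4 = 44 → write C carry 2
  D×4+2 = 54 → write 6 carry 3
  9×4+3 = 39 → write 7 carry 2
  5×4+2 = 22 → write 6 carry 1
  A×4+1 = 41 → write 9 carry 2
  8×4+2 = 34 → write 2 carry 2
  5×4+2 = 22 → write 6 carry 1
  C×4+1 = 49 → write 1 carry 3
  A×4+3 = 43 → write B carry 2
  remaining carry: 2

0x2B1629676C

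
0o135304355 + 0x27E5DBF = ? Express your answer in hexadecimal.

0x3F3E6AC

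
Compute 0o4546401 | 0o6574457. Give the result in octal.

OR each oct digit independently (no carries):
  4|6=6, 5|5=5, 4|7=7, 6|4=6, 4|4=4, 0|5=5, 1|7=7

0o6576457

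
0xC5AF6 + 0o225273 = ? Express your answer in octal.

0xC5AF6 = 0o3055366 in octal.
Add column by column in base 8, right to left:
  6+3 = 1 carry 1
  6+7+1 = 6 carry 1
  3+2+1 = 6
  5+5 = 2 carry 1
  5+2+1 = 0 carry 1
  0+2+1 = 3
  3+0 = 3

0o3302661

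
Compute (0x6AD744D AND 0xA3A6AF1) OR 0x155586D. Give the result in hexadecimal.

0x6AD744D AND 0xA3A6AF1 = 0x2286041.
Then OR with 0x155586D.

0x37D786D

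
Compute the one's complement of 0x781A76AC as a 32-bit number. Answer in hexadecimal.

0x87E58953

Each hex digit d becomes F−d:
  7→8, 8→7, 1→E, A→5, 7→8, 6→9, A→5, C→3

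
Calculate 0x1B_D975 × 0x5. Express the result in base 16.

Multiply each base-16 digit by 5, carrying:
  5×5 = 25 → write 9 carry 1
  7×5+1 = 36 → write 4 carry 2
  9×5+2 = 47 → write F carry 2
  D×5+2 = 67 → write 3 carry 4
  B×5+4 = 59 → write B carry 3
  1×5+3 = 8 → write 8

0x8B3F49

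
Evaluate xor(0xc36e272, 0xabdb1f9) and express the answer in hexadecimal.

XOR each hex digit independently (no carries):
  c^a=6, 3^b=8, 6^d=b, e^b=5, 2^1=3, 7^f=8, 2^9=b

0x68b538b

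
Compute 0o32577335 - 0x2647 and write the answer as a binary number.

0o32577335 = 0b11010101111111011011101 in binary.
0x2647 = 0b10011001000111 in binary.
Subtract column by column in base 2:
  1-1 → 0
  0-1 → 1 (borrow)
  1-1-1 → 1 (borrow)
  1-0-1 → 0
  1-0 → 1
  0-0 → 0
  1-1 → 0
  1-0 → 1
  0-0 → 0
  1-1 → 0
  1-1 → 0
  1-0 → 1
  1-0 → 1
  1-1 → 0
  1-0 → 1
  1-0 → 1
  0-0 → 0
  1-0 → 1
  0-0 → 0
  1-0 → 1
  0-0 → 0
  1-0 → 1
  1-0 → 1

0b11010101101100010010110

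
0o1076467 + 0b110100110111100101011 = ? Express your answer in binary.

0o1076467 = 0b1000111110100110111 in binary.
Add column by column in base 2, right to left:
  1+1 = 0 carry 1
  1+1+1 = 1 carry 1
  1+0+1 = 0 carry 1
  0+1+1 = 0 carry 1
  1+0+1 = 0 carry 1
  1+1+1 = 1 carry 1
  0+0+1 = 1
  0+0 = 0
  1+1 = 0 carry 1
  0+1+1 = 0 carry 1
  1+1+1 = 1 carry 1
  1+1+1 = 1 carry 1
  1+0+1 = 0 carry 1
  1+1+1 = 1 carry 1
  1+1+1 = 1 carry 1
  0+0+1 = 1
  0+0 = 0
  0+1 = 1
  1+0 = 1
  0+1 = 1
  0+1 = 1

0b111101110110001100010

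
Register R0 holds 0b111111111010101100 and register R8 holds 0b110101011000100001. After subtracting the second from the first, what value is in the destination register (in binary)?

Subtract column by column in base 2:
  0-1 → 1 (borrow)
  0-0-1 → 1 (borrow)
  1-0-1 → 0
  1-0 → 1
  0-0 → 0
  1-1 → 0
  0-0 → 0
  1-0 → 1
  0-0 → 0
  1-1 → 0
  1-1 → 0
  1-0 → 1
  1-1 → 0
  1-0 → 1
  1-1 → 0
  1-0 → 1
  1-1 → 0
  1-1 → 0

0b1010100010001011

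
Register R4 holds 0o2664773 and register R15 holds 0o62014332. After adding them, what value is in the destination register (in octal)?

Add column by column in base 8, right to left:
  3+2 = 5
  7+3 = 2 carry 1
  7+3+1 = 3 carry 1
  4+4+1 = 1 carry 1
  6+1+1 = 0 carry 1
  6+0+1 = 7
  2+2 = 4
  0+6 = 6

0o64701325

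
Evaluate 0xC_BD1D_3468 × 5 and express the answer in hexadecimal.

0x3FB1920608

Multiply each base-16 digit by 5, carrying:
  8×5 = 40 → write 8 carry 2
  6×5+2 = 32 → write 0 carry 2
  4×5+2 = 22 → write 6 carry 1
  3×5+1 = 16 → write 0 carry 1
  D×5+1 = 66 → write 2 carry 4
  1×5+4 = 9 → write 9
  D×5 = 65 → write 1 carry 4
  B×5+4 = 59 → write B carry 3
  C×5+3 = 63 → write F carry 3
  remaining carry: 3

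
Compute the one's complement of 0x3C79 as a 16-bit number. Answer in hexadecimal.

0xC386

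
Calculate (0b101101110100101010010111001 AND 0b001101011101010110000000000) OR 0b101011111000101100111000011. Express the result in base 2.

0b101101110100101010010111001 AND 0b001101011101010110000000000 = 0b001101010100000010000000000.
Then OR with 0b101011111000101100111000011.

0b101111111100101110111000011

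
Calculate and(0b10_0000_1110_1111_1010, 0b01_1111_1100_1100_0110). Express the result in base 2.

0b000000110011000010

AND bit by bit (1 only where both bits are 1):
  100000111011111010
& 011111110011000110
= 000000110011000010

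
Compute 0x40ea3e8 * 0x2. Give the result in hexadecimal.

Multiply each base-16 digit by 2, carrying:
  8×2 = 16 → write 0 carry 1
  e×2+1 = 29 → write d carry 1
  3×2+1 = 7 → write 7
  a×2 = 20 → write 4 carry 1
  e×2+1 = 29 → write d carry 1
  0×2+1 = 1 → write 1
  4×2 = 8 → write 8

0x81d47d0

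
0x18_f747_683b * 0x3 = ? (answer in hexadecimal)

Multiply each base-16 digit by 3, carrying:
  b×3 = 33 → write 1 carry 2
  3×3+2 = 11 → write b
  8×3 = 24 → write 8 carry 1
  6×3+1 = 19 → write 3 carry 1
  7×3+1 = 22 → write 6 carry 1
  4×3+1 = 13 → write d
  7×3 = 21 → write 5 carry 1
  f×3+1 = 46 → write e carry 2
  8×3+2 = 26 → write a carry 1
  1×3+1 = 4 → write 4

0x4ae5d638b1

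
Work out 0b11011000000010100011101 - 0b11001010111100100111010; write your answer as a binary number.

0b1101000101111100011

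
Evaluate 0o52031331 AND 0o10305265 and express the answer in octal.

AND each oct digit independently (no carries):
  5&1=1, 2&0=0, 0&3=0, 3&0=0, 1&5=1, 3&2=2, 3&6=2, 1&5=1

0o10001221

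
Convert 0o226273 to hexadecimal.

Each octal digit is 3 bits: 2=010 2=010 6=110 2=010 7=111 3=011.
Group the bits into nibbles: 0001 0010 1100 1011 1011 → 12CBB.

0x12CBB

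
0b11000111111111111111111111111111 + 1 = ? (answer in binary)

0b11001000000000000000000000000000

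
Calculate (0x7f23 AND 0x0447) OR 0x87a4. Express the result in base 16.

0x87a7

0x7f23 AND 0x0447 = 0x0403.
Then OR with 0x87a4.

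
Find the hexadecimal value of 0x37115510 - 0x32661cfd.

0x4ab3813

Subtract column by column in base 16:
  0-d → 3 (borrow)
  1-f-1 → 1 (borrow)
  5-c-1 → 8 (borrow)
  5-1-1 → 3
  1-6 → b (borrow)
  1-6-1 → a (borrow)
  7-2-1 → 4
  3-3 → 0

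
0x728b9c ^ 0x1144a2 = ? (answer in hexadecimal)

XOR each hex digit independently (no carries):
  7^1=6, 2^1=3, 8^4=c, b^4=f, 9^a=3, c^2=e

0x63cf3e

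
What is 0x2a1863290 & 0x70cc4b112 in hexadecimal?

0x200843010

AND each hex digit independently (no carries):
  2&7=2, a&0=0, 1&c=0, 8&c=8, 6&4=4, 3&b=3, 2&1=0, 9&1=1, 0&2=0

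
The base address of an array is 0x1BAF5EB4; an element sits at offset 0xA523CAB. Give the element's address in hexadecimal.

0x26019B5F

Add column by column in base 16, right to left:
  4+B = F
  B+A = 5 carry 1
  E+C+1 = B carry 1
  5+3+1 = 9
  F+2 = 1 carry 1
  A+5+1 = 0 carry 1
  B+A+1 = 6 carry 1
  1+0+1 = 2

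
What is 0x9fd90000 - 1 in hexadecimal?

0x9fd8ffff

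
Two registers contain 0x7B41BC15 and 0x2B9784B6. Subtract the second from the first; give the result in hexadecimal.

Subtract column by column in base 16:
  5-6 → F (borrow)
  1-B-1 → 5 (borrow)
  C-4-1 → 7
  B-8 → 3
  1-7 → A (borrow)
  4-9-1 → A (borrow)
  B-B-1 → F (borrow)
  7-2-1 → 4

0x4FAA375F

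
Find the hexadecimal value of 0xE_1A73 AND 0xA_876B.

AND each hex digit independently (no carries):
  E&A=A, 1&8=0, A&7=2, 7&6=6, 3&B=3

0xA0263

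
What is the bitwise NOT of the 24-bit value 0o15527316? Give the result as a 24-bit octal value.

Each oct digit d becomes 7−d:
  1→6, 5→2, 5→2, 2→5, 7→0, 3→4, 1→6, 6→1

0o62250461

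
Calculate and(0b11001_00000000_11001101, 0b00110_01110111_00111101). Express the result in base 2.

AND bit by bit (1 only where both bits are 1):
  110010000000011001101
& 001100111011100111101
= 000000000000000001101

0b000000000000000001101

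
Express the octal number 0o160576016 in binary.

Each octal digit is 3 bits: 1=001 6=110 0=000 5=101 7=111 6=110 0=000 1=001 6=110.

0b1110000101111110000001110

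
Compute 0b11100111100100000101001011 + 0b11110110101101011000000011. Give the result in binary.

0b111011110010001011101001110

Add column by column in base 2, right to left:
  1+1 = 0 carry 1
  1+1+1 = 1 carry 1
  0+0+1 = 1
  1+0 = 1
  0+0 = 0
  0+0 = 0
  1+0 = 1
  0+0 = 0
  1+0 = 1
  0+1 = 1
  0+1 = 1
  0+0 = 0
  0+1 = 1
  0+0 = 0
  1+1 = 0 carry 1
  0+1+1 = 0 carry 1
  0+0+1 = 1
  1+1 = 0 carry 1
  1+0+1 = 0 carry 1
  1+1+1 = 1 carry 1
  1+1+1 = 1 carry 1
  0+0+1 = 1
  0+1 = 1
  1+1 = 0 carry 1
  1+1+1 = 1 carry 1
  1+1+1 = 1 carry 1
  final carry 1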